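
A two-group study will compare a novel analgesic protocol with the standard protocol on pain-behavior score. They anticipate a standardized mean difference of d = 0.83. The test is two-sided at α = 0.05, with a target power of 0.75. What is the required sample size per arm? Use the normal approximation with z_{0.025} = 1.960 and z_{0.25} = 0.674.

n = 21 per group

For two independent groups with equal n: n = 2·((z_{α/2} + z_β) / d)².
z_{α/2} + z_β = 1.960 + 0.674 = 2.634.
n = 2 × (2.634 / 0.83)² = 2 × 3.173² = 2 × 10.07 = 20.1.
Round up to the next whole participant.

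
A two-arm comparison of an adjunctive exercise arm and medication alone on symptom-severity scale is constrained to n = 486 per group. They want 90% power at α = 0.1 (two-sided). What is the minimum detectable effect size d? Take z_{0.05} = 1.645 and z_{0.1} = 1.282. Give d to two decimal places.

For two independent groups of n = 486 each: d_min = (z_{α/2} + z_β)·√(2/n).
z-sum = 1.645 + 1.282 = 2.927.
d_min = 2.927 × √(2/486) = 2.927 × 0.0642 = 0.188.

d_min ≈ 0.19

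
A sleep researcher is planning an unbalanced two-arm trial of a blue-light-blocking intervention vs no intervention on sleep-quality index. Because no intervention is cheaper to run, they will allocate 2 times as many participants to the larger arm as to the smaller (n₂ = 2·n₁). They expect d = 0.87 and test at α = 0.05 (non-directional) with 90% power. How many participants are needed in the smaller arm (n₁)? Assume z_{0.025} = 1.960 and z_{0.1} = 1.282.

n₁ = 21

With allocation ratio k = n₂/n₁ = 2, Var(x̄₁−x̄₂) = σ²(1/n₁ + 1/(k·n₁)) = σ²·(k+1)/(k·n₁).
So n₁ = (1 + 1/k)·((z_{α/2} + z_β)/d)² = 1.500 × (3.242/0.87)².
n₁ = 1.500 × 13.89 = 20.8.
Round up: n₁ = 21, giving n₂ = 2 × 21 = 42.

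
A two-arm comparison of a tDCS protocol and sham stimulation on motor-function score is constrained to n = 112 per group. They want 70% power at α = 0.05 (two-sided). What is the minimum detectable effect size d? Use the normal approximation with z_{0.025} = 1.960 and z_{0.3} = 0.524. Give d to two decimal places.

d_min ≈ 0.33

For two independent groups of n = 112 each: d_min = (z_{α/2} + z_β)·√(2/n).
z-sum = 1.960 + 0.524 = 2.484.
d_min = 2.484 × √(2/112) = 2.484 × 0.1336 = 0.332.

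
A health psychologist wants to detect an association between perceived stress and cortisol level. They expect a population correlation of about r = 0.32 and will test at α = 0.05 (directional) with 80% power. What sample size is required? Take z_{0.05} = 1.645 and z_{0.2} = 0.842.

Fisher's z: C = ½·ln((1+r)/(1−r)) = ½·ln(1.9412) = 0.3316.
n = ((z_{α} + z_β)/C)² + 3.
(1.645 + 0.842) / 0.3316 = 2.487 / 0.3316 = 7.500.
n = 7.500² + 3 = 56.25 + 3 = 59.2.
Round up.

n = 60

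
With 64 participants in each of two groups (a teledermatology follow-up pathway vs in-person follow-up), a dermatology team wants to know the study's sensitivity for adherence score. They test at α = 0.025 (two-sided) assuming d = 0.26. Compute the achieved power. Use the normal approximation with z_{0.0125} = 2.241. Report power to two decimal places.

power ≈ 0.22

For two equal groups, power = Φ(d·√(n/2) − z_{α/2}).
d·√(n/2) = 0.26 × √(64/2) = 0.26 × 5.657 = 1.471.
z_β = 1.471 − 2.241 = -0.770.
Power = Φ(-0.770) = 0.221.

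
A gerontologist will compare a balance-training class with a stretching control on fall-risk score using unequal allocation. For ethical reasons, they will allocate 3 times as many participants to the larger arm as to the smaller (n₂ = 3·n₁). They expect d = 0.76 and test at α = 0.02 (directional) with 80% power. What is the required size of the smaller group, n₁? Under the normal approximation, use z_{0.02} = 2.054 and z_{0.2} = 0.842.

With allocation ratio k = n₂/n₁ = 3, Var(x̄₁−x̄₂) = σ²(1/n₁ + 1/(k·n₁)) = σ²·(k+1)/(k·n₁).
So n₁ = (1 + 1/k)·((z_{α} + z_β)/d)² = 1.333 × (2.896/0.76)².
n₁ = 1.333 × 14.52 = 19.4.
Round up: n₁ = 20, giving n₂ = 3 × 20 = 60.

n₁ = 20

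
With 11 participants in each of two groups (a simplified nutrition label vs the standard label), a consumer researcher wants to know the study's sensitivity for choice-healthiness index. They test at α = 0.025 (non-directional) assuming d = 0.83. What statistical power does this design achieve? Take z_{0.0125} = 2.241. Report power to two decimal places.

power ≈ 0.38

For two equal groups, power = Φ(d·√(n/2) − z_{α/2}).
d·√(n/2) = 0.83 × √(11/2) = 0.83 × 2.345 = 1.947.
z_β = 1.947 − 2.241 = -0.294.
Power = Φ(-0.294) = 0.384.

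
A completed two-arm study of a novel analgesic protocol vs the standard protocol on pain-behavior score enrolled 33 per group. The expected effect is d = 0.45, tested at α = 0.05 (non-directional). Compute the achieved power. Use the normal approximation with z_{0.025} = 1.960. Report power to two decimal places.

For two equal groups, power = Φ(d·√(n/2) − z_{α/2}).
d·√(n/2) = 0.45 × √(33/2) = 0.45 × 4.062 = 1.828.
z_β = 1.828 − 1.960 = -0.132.
Power = Φ(-0.132) = 0.447.

power ≈ 0.45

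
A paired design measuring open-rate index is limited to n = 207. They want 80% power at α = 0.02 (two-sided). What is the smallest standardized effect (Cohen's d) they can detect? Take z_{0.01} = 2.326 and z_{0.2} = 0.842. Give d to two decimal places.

d_min ≈ 0.22

For a single sample (or paired design) of n = 207: d_min = (z_{α/2} + z_β)/√n.
z-sum = 2.326 + 0.842 = 3.168.
d_min = 3.168 / √207 = 3.168 / 14.387 = 0.220.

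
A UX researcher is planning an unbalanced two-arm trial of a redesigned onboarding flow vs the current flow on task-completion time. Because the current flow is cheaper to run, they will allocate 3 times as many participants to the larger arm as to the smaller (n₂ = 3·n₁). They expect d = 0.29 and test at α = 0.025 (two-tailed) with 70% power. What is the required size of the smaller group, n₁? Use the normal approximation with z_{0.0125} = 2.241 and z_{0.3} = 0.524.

n₁ = 122

With allocation ratio k = n₂/n₁ = 3, Var(x̄₁−x̄₂) = σ²(1/n₁ + 1/(k·n₁)) = σ²·(k+1)/(k·n₁).
So n₁ = (1 + 1/k)·((z_{α/2} + z_β)/d)² = 1.333 × (2.765/0.29)².
n₁ = 1.333 × 90.91 = 121.2.
Round up: n₁ = 122, giving n₂ = 3 × 122 = 366.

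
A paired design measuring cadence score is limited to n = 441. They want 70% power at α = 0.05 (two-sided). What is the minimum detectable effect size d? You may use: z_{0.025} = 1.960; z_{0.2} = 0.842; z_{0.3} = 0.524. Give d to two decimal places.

For a single sample (or paired design) of n = 441: d_min = (z_{α/2} + z_β)/√n.
z-sum = 1.960 + 0.524 = 2.484.
d_min = 2.484 / √441 = 2.484 / 21.000 = 0.118.

d_min ≈ 0.12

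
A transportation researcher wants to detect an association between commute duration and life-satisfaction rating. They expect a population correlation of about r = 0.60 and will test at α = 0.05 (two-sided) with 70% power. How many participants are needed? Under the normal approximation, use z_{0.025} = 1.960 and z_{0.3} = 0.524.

Fisher's z: C = ½·ln((1+r)/(1−r)) = ½·ln(4.0000) = 0.6931.
n = ((z_{α/2} + z_β)/C)² + 3.
(1.960 + 0.524) / 0.6931 = 2.484 / 0.6931 = 3.584.
n = 3.584² + 3 = 12.84 + 3 = 15.8.
Round up.

n = 16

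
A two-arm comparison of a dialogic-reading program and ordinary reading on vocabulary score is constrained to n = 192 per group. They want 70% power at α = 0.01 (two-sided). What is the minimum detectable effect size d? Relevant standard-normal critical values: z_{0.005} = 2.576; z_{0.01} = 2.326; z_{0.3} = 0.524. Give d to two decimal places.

For two independent groups of n = 192 each: d_min = (z_{α/2} + z_β)·√(2/n).
z-sum = 2.576 + 0.524 = 3.100.
d_min = 3.100 × √(2/192) = 3.100 × 0.1021 = 0.316.

d_min ≈ 0.32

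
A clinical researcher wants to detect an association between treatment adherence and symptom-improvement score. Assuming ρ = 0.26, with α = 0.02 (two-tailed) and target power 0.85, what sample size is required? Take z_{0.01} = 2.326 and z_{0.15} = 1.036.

Fisher's z: C = ½·ln((1+r)/(1−r)) = ½·ln(1.7027) = 0.2661.
n = ((z_{α/2} + z_β)/C)² + 3.
(2.326 + 1.036) / 0.2661 = 3.362 / 0.2661 = 12.634.
n = 12.634² + 3 = 159.63 + 3 = 162.6.
Round up.

n = 163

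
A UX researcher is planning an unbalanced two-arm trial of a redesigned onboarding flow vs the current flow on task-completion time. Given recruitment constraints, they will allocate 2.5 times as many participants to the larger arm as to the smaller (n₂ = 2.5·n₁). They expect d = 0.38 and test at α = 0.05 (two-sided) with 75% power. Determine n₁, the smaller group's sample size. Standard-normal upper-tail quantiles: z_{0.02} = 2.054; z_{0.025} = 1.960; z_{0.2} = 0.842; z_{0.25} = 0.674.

n₁ = 68

With allocation ratio k = n₂/n₁ = 2.5, Var(x̄₁−x̄₂) = σ²(1/n₁ + 1/(k·n₁)) = σ²·(k+1)/(k·n₁).
So n₁ = (1 + 1/k)·((z_{α/2} + z_β)/d)² = 1.400 × (2.634/0.38)².
n₁ = 1.400 × 48.05 = 67.3.
Round up: n₁ = 68, giving n₂ = 2.5 × 68 = 170.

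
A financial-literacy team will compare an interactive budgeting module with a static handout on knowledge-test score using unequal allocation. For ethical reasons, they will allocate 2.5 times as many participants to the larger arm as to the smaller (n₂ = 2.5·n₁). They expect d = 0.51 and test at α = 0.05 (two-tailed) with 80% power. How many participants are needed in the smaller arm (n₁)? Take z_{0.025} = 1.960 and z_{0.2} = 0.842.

n₁ = 43

With allocation ratio k = n₂/n₁ = 2.5, Var(x̄₁−x̄₂) = σ²(1/n₁ + 1/(k·n₁)) = σ²·(k+1)/(k·n₁).
So n₁ = (1 + 1/k)·((z_{α/2} + z_β)/d)² = 1.400 × (2.802/0.51)².
n₁ = 1.400 × 30.19 = 42.3.
Round up: n₁ = 43, giving n₂ = ⌈2.5 × 43⌉ = ⌈107.5⌉ = 108.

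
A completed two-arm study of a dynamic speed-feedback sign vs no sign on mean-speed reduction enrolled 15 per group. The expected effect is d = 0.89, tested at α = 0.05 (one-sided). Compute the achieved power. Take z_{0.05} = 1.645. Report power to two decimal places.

For two equal groups, power = Φ(d·√(n/2) − z_{α}).
d·√(n/2) = 0.89 × √(15/2) = 0.89 × 2.739 = 2.437.
z_β = 2.437 − 1.645 = 0.792.
Power = Φ(0.792) = 0.786.

power ≈ 0.79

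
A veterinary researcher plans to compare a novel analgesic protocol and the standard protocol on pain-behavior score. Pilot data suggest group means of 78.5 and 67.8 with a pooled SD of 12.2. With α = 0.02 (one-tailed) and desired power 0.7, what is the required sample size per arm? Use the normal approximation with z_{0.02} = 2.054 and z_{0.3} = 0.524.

n = 18 per group

Cohen's d = |M₁ − M₂| / SD_pooled = |78.5 − 67.8| / 12.2 = 10.7 / 12.2 = 0.877.
For two independent groups with equal n: n = 2·((z_{α} + z_β) / d)².
z_{α} + z_β = 2.054 + 0.524 = 2.578.
n = 2 × (2.578 / 0.877)² = 2 × 2.940² = 2 × 8.64 = 17.3.
Round up to the next whole participant.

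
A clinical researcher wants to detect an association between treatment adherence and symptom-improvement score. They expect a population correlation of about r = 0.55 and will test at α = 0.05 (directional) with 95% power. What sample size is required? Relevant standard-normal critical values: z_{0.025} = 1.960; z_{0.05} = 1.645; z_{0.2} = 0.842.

Fisher's z: C = ½·ln((1+r)/(1−r)) = ½·ln(3.4444) = 0.6184.
n = ((z_{α} + z_β)/C)² + 3.
(1.645 + 1.645) / 0.6184 = 3.290 / 0.6184 = 5.320.
n = 5.320² + 3 = 28.30 + 3 = 31.3.
Round up.

n = 32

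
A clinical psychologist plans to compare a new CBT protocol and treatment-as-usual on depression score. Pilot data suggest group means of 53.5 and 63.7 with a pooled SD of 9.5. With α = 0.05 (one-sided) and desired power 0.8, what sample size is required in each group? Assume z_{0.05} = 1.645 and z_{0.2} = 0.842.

Cohen's d = |M₁ − M₂| / SD_pooled = |53.5 − 63.7| / 9.5 = 10.2 / 9.5 = 1.074.
For two independent groups with equal n: n = 2·((z_{α} + z_β) / d)².
z_{α} + z_β = 1.645 + 0.842 = 2.487.
n = 2 × (2.487 / 1.074)² = 2 × 2.316² = 2 × 5.36 = 10.7.
Round up to the next whole participant.

n = 11 per group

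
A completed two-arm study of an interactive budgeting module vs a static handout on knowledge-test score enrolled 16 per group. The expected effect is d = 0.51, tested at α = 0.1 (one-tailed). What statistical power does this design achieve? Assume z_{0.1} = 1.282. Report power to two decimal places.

power ≈ 0.56

For two equal groups, power = Φ(d·√(n/2) − z_{α}).
d·√(n/2) = 0.51 × √(16/2) = 0.51 × 2.828 = 1.442.
z_β = 1.442 − 1.282 = 0.160.
Power = Φ(0.160) = 0.564.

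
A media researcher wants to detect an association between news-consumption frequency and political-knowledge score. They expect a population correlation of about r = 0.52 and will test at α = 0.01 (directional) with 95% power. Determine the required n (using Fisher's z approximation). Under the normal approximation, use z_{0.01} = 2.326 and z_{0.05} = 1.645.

n = 51

Fisher's z: C = ½·ln((1+r)/(1−r)) = ½·ln(3.1667) = 0.5763.
n = ((z_{α} + z_β)/C)² + 3.
(2.326 + 1.645) / 0.5763 = 3.971 / 0.5763 = 6.891.
n = 6.891² + 3 = 47.48 + 3 = 50.5.
Round up.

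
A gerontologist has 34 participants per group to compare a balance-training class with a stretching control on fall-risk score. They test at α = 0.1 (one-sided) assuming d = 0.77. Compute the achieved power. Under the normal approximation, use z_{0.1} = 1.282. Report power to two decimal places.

power ≈ 0.97

For two equal groups, power = Φ(d·√(n/2) − z_{α}).
d·√(n/2) = 0.77 × √(34/2) = 0.77 × 4.123 = 3.175.
z_β = 3.175 − 1.282 = 1.893.
Power = Φ(1.893) = 0.971.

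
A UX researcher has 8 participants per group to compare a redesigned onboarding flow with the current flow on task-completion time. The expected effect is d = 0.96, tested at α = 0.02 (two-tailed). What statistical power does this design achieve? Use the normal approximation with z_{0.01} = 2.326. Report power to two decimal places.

power ≈ 0.34

For two equal groups, power = Φ(d·√(n/2) − z_{α/2}).
d·√(n/2) = 0.96 × √(8/2) = 0.96 × 2.000 = 1.920.
z_β = 1.920 − 2.326 = -0.406.
Power = Φ(-0.406) = 0.342.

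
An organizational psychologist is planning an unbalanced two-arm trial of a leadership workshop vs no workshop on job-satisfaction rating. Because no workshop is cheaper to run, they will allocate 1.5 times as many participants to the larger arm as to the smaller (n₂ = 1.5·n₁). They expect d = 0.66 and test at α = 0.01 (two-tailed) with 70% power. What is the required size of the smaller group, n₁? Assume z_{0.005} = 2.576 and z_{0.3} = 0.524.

With allocation ratio k = n₂/n₁ = 1.5, Var(x̄₁−x̄₂) = σ²(1/n₁ + 1/(k·n₁)) = σ²·(k+1)/(k·n₁).
So n₁ = (1 + 1/k)·((z_{α/2} + z_β)/d)² = 1.667 × (3.100/0.66)².
n₁ = 1.667 × 22.06 = 36.8.
Round up: n₁ = 37, giving n₂ = ⌈1.5 × 37⌉ = ⌈55.5⌉ = 56.

n₁ = 37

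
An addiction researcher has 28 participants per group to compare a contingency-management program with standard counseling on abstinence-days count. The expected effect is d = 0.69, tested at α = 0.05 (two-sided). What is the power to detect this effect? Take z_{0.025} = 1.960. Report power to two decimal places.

For two equal groups, power = Φ(d·√(n/2) − z_{α/2}).
d·√(n/2) = 0.69 × √(28/2) = 0.69 × 3.742 = 2.582.
z_β = 2.582 − 1.960 = 0.622.
Power = Φ(0.622) = 0.733.

power ≈ 0.73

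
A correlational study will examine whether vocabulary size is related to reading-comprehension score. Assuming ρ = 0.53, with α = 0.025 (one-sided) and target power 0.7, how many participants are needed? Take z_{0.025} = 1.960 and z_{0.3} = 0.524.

Fisher's z: C = ½·ln((1+r)/(1−r)) = ½·ln(3.2553) = 0.5901.
n = ((z_{α} + z_β)/C)² + 3.
(1.960 + 0.524) / 0.5901 = 2.484 / 0.5901 = 4.209.
n = 4.209² + 3 = 17.72 + 3 = 20.7.
Round up.

n = 21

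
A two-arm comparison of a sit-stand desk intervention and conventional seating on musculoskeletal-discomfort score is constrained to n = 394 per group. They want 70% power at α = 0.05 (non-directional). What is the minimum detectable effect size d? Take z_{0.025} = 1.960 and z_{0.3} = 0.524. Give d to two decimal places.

For two independent groups of n = 394 each: d_min = (z_{α/2} + z_β)·√(2/n).
z-sum = 1.960 + 0.524 = 2.484.
d_min = 2.484 × √(2/394) = 2.484 × 0.0712 = 0.177.

d_min ≈ 0.18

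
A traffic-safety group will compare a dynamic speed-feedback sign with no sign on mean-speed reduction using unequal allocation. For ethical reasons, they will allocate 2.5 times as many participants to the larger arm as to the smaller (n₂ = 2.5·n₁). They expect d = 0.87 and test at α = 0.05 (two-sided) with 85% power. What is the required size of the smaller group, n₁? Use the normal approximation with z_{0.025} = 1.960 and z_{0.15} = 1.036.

n₁ = 17

With allocation ratio k = n₂/n₁ = 2.5, Var(x̄₁−x̄₂) = σ²(1/n₁ + 1/(k·n₁)) = σ²·(k+1)/(k·n₁).
So n₁ = (1 + 1/k)·((z_{α/2} + z_β)/d)² = 1.400 × (2.996/0.87)².
n₁ = 1.400 × 11.86 = 16.6.
Round up: n₁ = 17, giving n₂ = ⌈2.5 × 17⌉ = ⌈42.5⌉ = 43.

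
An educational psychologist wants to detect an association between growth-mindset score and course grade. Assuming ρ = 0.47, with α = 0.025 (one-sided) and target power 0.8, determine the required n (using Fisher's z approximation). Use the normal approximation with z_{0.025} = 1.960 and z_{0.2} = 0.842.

Fisher's z: C = ½·ln((1+r)/(1−r)) = ½·ln(2.7736) = 0.5101.
n = ((z_{α} + z_β)/C)² + 3.
(1.960 + 0.842) / 0.5101 = 2.802 / 0.5101 = 5.493.
n = 5.493² + 3 = 30.17 + 3 = 33.2.
Round up.

n = 34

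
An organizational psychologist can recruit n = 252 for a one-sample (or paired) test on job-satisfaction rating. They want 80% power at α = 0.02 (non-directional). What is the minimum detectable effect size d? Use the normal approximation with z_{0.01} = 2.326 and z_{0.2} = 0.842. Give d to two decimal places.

For a single sample (or paired design) of n = 252: d_min = (z_{α/2} + z_β)/√n.
z-sum = 2.326 + 0.842 = 3.168.
d_min = 3.168 / √252 = 3.168 / 15.875 = 0.200.

d_min ≈ 0.20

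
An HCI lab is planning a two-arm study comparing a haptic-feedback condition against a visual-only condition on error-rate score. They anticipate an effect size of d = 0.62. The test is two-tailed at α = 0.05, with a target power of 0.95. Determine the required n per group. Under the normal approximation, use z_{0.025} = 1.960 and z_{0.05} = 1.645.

For two independent groups with equal n: n = 2·((z_{α/2} + z_β) / d)².
z_{α/2} + z_β = 1.960 + 1.645 = 3.605.
n = 2 × (3.605 / 0.62)² = 2 × 5.815² = 2 × 33.81 = 67.6.
Round up to the next whole participant.

n = 68 per group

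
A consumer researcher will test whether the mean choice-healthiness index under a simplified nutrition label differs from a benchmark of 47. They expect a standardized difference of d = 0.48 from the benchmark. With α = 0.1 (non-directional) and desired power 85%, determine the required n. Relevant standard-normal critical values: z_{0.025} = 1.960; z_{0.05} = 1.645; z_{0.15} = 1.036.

n = 32

For a one-sample test: n = ((z_{α/2} + z_β) / d)².
z_{α/2} + z_β = 1.645 + 1.036 = 2.681.
n = (2.681 / 0.48)² = 5.585² = 31.20.
Round up.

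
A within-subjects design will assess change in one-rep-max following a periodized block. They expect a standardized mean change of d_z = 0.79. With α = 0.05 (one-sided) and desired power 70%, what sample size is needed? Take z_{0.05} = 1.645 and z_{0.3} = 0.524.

For a paired (one-sample on differences) test: n = ((z_{α} + z_β) / d)².
z_{α} + z_β = 1.645 + 0.524 = 2.169.
n = (2.169 / 0.79)² = 2.746² = 7.54.
Round up.

n = 8 pairs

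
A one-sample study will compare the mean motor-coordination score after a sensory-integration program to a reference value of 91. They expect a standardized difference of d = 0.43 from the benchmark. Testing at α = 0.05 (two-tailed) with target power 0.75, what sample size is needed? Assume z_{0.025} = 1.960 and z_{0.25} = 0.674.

n = 38

For a one-sample test: n = ((z_{α/2} + z_β) / d)².
z_{α/2} + z_β = 1.960 + 0.674 = 2.634.
n = (2.634 / 0.43)² = 6.126² = 37.52.
Round up.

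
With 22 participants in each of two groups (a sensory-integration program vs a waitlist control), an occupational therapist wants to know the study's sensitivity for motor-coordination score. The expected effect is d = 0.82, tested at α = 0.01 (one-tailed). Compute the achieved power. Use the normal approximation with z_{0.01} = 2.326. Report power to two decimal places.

For two equal groups, power = Φ(d·√(n/2) − z_{α}).
d·√(n/2) = 0.82 × √(22/2) = 0.82 × 3.317 = 2.720.
z_β = 2.720 − 2.326 = 0.394.
Power = Φ(0.394) = 0.653.

power ≈ 0.65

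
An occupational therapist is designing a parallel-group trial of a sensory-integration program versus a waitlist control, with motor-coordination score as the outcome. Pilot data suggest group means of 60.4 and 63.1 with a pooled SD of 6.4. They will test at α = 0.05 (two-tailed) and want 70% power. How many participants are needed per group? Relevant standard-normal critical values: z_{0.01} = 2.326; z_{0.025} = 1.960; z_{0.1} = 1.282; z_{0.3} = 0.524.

n = 70 per group

Cohen's d = |M₁ − M₂| / SD_pooled = |60.4 − 63.1| / 6.4 = 2.7 / 6.4 = 0.422.
For two independent groups with equal n: n = 2·((z_{α/2} + z_β) / d)².
z_{α/2} + z_β = 1.960 + 0.524 = 2.484.
n = 2 × (2.484 / 0.422)² = 2 × 5.886² = 2 × 34.65 = 69.3.
Round up to the next whole participant.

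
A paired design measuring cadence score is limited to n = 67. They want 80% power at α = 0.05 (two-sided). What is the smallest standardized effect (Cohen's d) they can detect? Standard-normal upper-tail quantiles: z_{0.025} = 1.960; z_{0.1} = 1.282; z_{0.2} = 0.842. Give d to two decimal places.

For a single sample (or paired design) of n = 67: d_min = (z_{α/2} + z_β)/√n.
z-sum = 1.960 + 0.842 = 2.802.
d_min = 2.802 / √67 = 2.802 / 8.185 = 0.342.

d_min ≈ 0.34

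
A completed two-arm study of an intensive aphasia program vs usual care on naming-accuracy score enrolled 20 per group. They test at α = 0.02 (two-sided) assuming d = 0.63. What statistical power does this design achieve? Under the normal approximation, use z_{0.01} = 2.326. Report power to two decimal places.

For two equal groups, power = Φ(d·√(n/2) − z_{α/2}).
d·√(n/2) = 0.63 × √(20/2) = 0.63 × 3.162 = 1.992.
z_β = 1.992 − 2.326 = -0.334.
Power = Φ(-0.334) = 0.369.

power ≈ 0.37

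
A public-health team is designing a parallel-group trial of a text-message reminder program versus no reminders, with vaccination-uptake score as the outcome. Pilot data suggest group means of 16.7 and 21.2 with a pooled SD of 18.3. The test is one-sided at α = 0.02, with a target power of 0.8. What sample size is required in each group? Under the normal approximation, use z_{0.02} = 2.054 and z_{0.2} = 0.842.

Cohen's d = |M₁ − M₂| / SD_pooled = |16.7 − 21.2| / 18.3 = 4.5 / 18.3 = 0.246.
For two independent groups with equal n: n = 2·((z_{α} + z_β) / d)².
z_{α} + z_β = 2.054 + 0.842 = 2.896.
n = 2 × (2.896 / 0.246)² = 2 × 11.772² = 2 × 138.59 = 277.2.
Round up to the next whole participant.

n = 278 per group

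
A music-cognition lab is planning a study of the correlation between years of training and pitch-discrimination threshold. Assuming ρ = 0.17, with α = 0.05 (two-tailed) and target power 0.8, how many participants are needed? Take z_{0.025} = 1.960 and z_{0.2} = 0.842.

Fisher's z: C = ½·ln((1+r)/(1−r)) = ½·ln(1.4096) = 0.1717.
n = ((z_{α/2} + z_β)/C)² + 3.
(1.960 + 0.842) / 0.1717 = 2.802 / 0.1717 = 16.319.
n = 16.319² + 3 = 266.32 + 3 = 269.3.
Round up.

n = 270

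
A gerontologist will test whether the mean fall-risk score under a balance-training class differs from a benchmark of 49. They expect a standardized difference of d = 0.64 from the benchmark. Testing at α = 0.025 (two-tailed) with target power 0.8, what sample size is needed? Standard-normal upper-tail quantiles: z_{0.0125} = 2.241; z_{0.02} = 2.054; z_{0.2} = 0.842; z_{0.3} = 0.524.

For a one-sample test: n = ((z_{α/2} + z_β) / d)².
z_{α/2} + z_β = 2.241 + 0.842 = 3.083.
n = (3.083 / 0.64)² = 4.817² = 23.21.
Round up.

n = 24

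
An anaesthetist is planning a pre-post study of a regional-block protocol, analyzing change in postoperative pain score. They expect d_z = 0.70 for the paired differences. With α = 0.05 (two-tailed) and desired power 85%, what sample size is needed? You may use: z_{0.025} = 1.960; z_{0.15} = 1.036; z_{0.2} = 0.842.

n = 19 pairs

For a paired (one-sample on differences) test: n = ((z_{α/2} + z_β) / d)².
z_{α/2} + z_β = 1.960 + 1.036 = 2.996.
n = (2.996 / 0.70)² = 4.280² = 18.32.
Round up.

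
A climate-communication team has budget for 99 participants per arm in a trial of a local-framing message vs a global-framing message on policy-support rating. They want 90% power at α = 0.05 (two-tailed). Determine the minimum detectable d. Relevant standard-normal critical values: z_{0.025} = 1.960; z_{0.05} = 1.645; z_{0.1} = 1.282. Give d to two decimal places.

d_min ≈ 0.46

For two independent groups of n = 99 each: d_min = (z_{α/2} + z_β)·√(2/n).
z-sum = 1.960 + 1.282 = 3.242.
d_min = 3.242 × √(2/99) = 3.242 × 0.1421 = 0.461.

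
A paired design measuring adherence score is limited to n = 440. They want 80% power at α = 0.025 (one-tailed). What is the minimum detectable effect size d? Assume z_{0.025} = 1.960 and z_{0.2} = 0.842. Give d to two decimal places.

d_min ≈ 0.13

For a single sample (or paired design) of n = 440: d_min = (z_{α} + z_β)/√n.
z-sum = 1.960 + 0.842 = 2.802.
d_min = 2.802 / √440 = 2.802 / 20.976 = 0.134.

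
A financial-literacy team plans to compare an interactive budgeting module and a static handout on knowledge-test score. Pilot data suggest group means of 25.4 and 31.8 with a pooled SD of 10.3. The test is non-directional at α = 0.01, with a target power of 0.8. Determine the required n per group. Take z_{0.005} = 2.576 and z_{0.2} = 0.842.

n = 61 per group

Cohen's d = |M₁ − M₂| / SD_pooled = |25.4 − 31.8| / 10.3 = 6.4 / 10.3 = 0.621.
For two independent groups with equal n: n = 2·((z_{α/2} + z_β) / d)².
z_{α/2} + z_β = 2.576 + 0.842 = 3.418.
n = 2 × (3.418 / 0.621)² = 2 × 5.504² = 2 × 30.29 = 60.6.
Round up to the next whole participant.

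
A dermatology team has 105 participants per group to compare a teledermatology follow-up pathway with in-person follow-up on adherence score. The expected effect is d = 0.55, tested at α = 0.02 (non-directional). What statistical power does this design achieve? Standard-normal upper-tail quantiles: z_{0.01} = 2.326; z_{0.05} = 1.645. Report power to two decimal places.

For two equal groups, power = Φ(d·√(n/2) − z_{α/2}).
d·√(n/2) = 0.55 × √(105/2) = 0.55 × 7.246 = 3.985.
z_β = 3.985 − 2.326 = 1.659.
Power = Φ(1.659) = 0.951.

power ≈ 0.95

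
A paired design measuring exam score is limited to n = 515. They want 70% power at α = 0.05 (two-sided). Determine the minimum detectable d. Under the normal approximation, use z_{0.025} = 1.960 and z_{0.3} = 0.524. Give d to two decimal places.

For a single sample (or paired design) of n = 515: d_min = (z_{α/2} + z_β)/√n.
z-sum = 1.960 + 0.524 = 2.484.
d_min = 2.484 / √515 = 2.484 / 22.694 = 0.109.

d_min ≈ 0.11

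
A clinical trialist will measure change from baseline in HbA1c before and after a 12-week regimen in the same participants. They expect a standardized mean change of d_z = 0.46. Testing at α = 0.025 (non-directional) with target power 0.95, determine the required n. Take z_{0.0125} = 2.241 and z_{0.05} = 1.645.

n = 72 pairs

For a paired (one-sample on differences) test: n = ((z_{α/2} + z_β) / d)².
z_{α/2} + z_β = 2.241 + 1.645 = 3.886.
n = (3.886 / 0.46)² = 8.448² = 71.37.
Round up.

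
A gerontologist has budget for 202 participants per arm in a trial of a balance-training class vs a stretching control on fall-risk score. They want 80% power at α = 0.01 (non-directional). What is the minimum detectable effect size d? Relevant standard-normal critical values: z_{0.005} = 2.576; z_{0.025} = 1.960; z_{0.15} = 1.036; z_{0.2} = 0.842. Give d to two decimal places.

For two independent groups of n = 202 each: d_min = (z_{α/2} + z_β)·√(2/n).
z-sum = 2.576 + 0.842 = 3.418.
d_min = 3.418 × √(2/202) = 3.418 × 0.0995 = 0.340.

d_min ≈ 0.34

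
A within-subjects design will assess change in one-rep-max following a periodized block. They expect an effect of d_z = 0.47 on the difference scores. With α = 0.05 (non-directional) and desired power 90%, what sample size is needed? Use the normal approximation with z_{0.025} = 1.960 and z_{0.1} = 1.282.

n = 48 pairs

For a paired (one-sample on differences) test: n = ((z_{α/2} + z_β) / d)².
z_{α/2} + z_β = 1.960 + 1.282 = 3.242.
n = (3.242 / 0.47)² = 6.898² = 47.58.
Round up.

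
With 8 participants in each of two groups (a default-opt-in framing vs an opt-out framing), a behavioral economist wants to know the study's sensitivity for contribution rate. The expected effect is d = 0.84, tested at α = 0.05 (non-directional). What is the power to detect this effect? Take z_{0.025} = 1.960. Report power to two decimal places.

For two equal groups, power = Φ(d·√(n/2) − z_{α/2}).
d·√(n/2) = 0.84 × √(8/2) = 0.84 × 2.000 = 1.680.
z_β = 1.680 − 1.960 = -0.280.
Power = Φ(-0.280) = 0.390.

power ≈ 0.39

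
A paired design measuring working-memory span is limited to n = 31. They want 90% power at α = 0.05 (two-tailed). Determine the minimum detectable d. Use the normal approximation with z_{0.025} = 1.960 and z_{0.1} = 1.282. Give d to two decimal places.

For a single sample (or paired design) of n = 31: d_min = (z_{α/2} + z_β)/√n.
z-sum = 1.960 + 1.282 = 3.242.
d_min = 3.242 / √31 = 3.242 / 5.568 = 0.582.

d_min ≈ 0.58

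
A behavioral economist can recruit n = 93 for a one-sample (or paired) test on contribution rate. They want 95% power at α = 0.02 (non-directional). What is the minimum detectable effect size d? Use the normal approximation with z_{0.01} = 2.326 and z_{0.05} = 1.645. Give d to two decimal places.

For a single sample (or paired design) of n = 93: d_min = (z_{α/2} + z_β)/√n.
z-sum = 2.326 + 1.645 = 3.971.
d_min = 3.971 / √93 = 3.971 / 9.644 = 0.412.

d_min ≈ 0.41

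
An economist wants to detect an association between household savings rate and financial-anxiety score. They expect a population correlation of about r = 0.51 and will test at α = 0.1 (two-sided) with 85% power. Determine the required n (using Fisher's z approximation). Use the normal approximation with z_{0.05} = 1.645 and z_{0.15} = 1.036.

Fisher's z: C = ½·ln((1+r)/(1−r)) = ½·ln(3.0816) = 0.5627.
n = ((z_{α/2} + z_β)/C)² + 3.
(1.645 + 1.036) / 0.5627 = 2.681 / 0.5627 = 4.765.
n = 4.765² + 3 = 22.70 + 3 = 25.7.
Round up.

n = 26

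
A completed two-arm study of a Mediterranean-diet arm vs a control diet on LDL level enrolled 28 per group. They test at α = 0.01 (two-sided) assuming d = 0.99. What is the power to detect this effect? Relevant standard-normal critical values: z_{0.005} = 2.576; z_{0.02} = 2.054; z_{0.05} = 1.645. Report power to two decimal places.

power ≈ 0.87

For two equal groups, power = Φ(d·√(n/2) − z_{α/2}).
d·√(n/2) = 0.99 × √(28/2) = 0.99 × 3.742 = 3.704.
z_β = 3.704 − 2.576 = 1.128.
Power = Φ(1.128) = 0.870.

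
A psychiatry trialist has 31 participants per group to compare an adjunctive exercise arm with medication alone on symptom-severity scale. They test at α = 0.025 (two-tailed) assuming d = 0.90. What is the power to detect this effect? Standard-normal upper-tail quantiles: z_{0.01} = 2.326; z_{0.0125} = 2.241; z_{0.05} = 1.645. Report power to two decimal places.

For two equal groups, power = Φ(d·√(n/2) − z_{α/2}).
d·√(n/2) = 0.90 × √(31/2) = 0.90 × 3.937 = 3.543.
z_β = 3.543 − 2.241 = 1.302.
Power = Φ(1.302) = 0.904.

power ≈ 0.90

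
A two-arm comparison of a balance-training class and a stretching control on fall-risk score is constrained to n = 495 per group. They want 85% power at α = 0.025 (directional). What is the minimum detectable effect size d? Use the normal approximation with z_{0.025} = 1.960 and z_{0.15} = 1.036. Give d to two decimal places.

d_min ≈ 0.19

For two independent groups of n = 495 each: d_min = (z_{α} + z_β)·√(2/n).
z-sum = 1.960 + 1.036 = 2.996.
d_min = 2.996 × √(2/495) = 2.996 × 0.0636 = 0.190.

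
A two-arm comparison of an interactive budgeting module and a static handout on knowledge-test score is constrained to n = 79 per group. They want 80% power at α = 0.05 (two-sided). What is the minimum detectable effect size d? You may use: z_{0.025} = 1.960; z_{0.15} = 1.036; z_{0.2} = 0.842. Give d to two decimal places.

d_min ≈ 0.45

For two independent groups of n = 79 each: d_min = (z_{α/2} + z_β)·√(2/n).
z-sum = 1.960 + 0.842 = 2.802.
d_min = 2.802 × √(2/79) = 2.802 × 0.1591 = 0.446.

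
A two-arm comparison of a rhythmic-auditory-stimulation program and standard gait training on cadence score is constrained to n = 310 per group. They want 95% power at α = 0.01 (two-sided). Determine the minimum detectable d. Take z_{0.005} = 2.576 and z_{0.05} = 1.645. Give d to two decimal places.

d_min ≈ 0.34

For two independent groups of n = 310 each: d_min = (z_{α/2} + z_β)·√(2/n).
z-sum = 2.576 + 1.645 = 4.221.
d_min = 4.221 × √(2/310) = 4.221 × 0.0803 = 0.339.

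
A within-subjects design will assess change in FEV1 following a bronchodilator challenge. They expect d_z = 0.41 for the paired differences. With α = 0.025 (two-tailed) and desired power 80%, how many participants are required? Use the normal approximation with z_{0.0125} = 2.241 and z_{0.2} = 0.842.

For a paired (one-sample on differences) test: n = ((z_{α/2} + z_β) / d)².
z_{α/2} + z_β = 2.241 + 0.842 = 3.083.
n = (3.083 / 0.41)² = 7.520² = 56.54.
Round up.

n = 57 pairs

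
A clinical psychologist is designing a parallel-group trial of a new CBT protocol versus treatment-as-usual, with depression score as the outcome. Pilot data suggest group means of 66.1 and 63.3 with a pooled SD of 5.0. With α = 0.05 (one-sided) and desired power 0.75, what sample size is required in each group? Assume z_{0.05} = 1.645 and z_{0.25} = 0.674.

Cohen's d = |M₁ − M₂| / SD_pooled = |66.1 − 63.3| / 5.0 = 2.8 / 5.0 = 0.560.
For two independent groups with equal n: n = 2·((z_{α} + z_β) / d)².
z_{α} + z_β = 1.645 + 0.674 = 2.319.
n = 2 × (2.319 / 0.560)² = 2 × 4.141² = 2 × 17.15 = 34.3.
Round up to the next whole participant.

n = 35 per group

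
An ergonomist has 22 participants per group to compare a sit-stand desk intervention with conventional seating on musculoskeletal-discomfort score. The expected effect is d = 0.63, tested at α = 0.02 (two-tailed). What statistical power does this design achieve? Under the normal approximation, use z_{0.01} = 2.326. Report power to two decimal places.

For two equal groups, power = Φ(d·√(n/2) − z_{α/2}).
d·√(n/2) = 0.63 × √(22/2) = 0.63 × 3.317 = 2.089.
z_β = 2.089 − 2.326 = -0.237.
Power = Φ(-0.237) = 0.407.

power ≈ 0.41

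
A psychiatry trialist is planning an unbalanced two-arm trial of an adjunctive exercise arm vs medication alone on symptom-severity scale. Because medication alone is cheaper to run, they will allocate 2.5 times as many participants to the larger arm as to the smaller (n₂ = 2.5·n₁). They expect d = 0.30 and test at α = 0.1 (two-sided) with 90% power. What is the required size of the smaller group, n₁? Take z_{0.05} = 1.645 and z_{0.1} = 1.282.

With allocation ratio k = n₂/n₁ = 2.5, Var(x̄₁−x̄₂) = σ²(1/n₁ + 1/(k·n₁)) = σ²·(k+1)/(k·n₁).
So n₁ = (1 + 1/k)·((z_{α/2} + z_β)/d)² = 1.400 × (2.927/0.30)².
n₁ = 1.400 × 95.19 = 133.3.
Round up: n₁ = 134, giving n₂ = 2.5 × 134 = 335.

n₁ = 134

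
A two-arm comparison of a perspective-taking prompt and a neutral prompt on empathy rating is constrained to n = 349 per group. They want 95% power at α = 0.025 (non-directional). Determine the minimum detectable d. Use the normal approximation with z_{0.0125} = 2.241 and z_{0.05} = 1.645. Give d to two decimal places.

For two independent groups of n = 349 each: d_min = (z_{α/2} + z_β)·√(2/n).
z-sum = 2.241 + 1.645 = 3.886.
d_min = 3.886 × √(2/349) = 3.886 × 0.0757 = 0.294.

d_min ≈ 0.29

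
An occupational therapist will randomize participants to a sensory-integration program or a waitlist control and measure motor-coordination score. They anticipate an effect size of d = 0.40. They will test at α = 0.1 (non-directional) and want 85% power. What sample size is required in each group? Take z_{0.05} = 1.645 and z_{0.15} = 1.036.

For two independent groups with equal n: n = 2·((z_{α/2} + z_β) / d)².
z_{α/2} + z_β = 1.645 + 1.036 = 2.681.
n = 2 × (2.681 / 0.40)² = 2 × 6.702² = 2 × 44.92 = 89.8.
Round up to the next whole participant.

n = 90 per group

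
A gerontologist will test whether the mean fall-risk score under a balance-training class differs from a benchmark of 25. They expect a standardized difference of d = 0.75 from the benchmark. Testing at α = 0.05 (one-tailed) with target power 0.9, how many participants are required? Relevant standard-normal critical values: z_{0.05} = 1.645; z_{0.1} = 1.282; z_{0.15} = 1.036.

For a one-sample test: n = ((z_{α} + z_β) / d)².
z_{α} + z_β = 1.645 + 1.282 = 2.927.
n = (2.927 / 0.75)² = 3.903² = 15.23.
Round up.

n = 16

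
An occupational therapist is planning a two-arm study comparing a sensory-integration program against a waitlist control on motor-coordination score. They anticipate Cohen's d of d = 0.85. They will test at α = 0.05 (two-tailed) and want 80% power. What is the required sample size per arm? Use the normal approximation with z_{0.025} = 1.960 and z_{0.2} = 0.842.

n = 22 per group

For two independent groups with equal n: n = 2·((z_{α/2} + z_β) / d)².
z_{α/2} + z_β = 1.960 + 0.842 = 2.802.
n = 2 × (2.802 / 0.85)² = 2 × 3.296² = 2 × 10.87 = 21.7.
Round up to the next whole participant.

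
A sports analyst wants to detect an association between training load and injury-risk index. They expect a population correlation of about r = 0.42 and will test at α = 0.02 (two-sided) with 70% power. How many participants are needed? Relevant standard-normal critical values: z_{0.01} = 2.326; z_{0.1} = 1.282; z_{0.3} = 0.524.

Fisher's z: C = ½·ln((1+r)/(1−r)) = ½·ln(2.4483) = 0.4477.
n = ((z_{α/2} + z_β)/C)² + 3.
(2.326 + 0.524) / 0.4477 = 2.850 / 0.4477 = 6.366.
n = 6.366² + 3 = 40.52 + 3 = 43.5.
Round up.

n = 44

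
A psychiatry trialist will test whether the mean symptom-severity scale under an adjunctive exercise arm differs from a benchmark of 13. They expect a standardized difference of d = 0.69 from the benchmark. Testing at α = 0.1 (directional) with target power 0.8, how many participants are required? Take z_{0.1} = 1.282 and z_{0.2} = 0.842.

For a one-sample test: n = ((z_{α} + z_β) / d)².
z_{α} + z_β = 1.282 + 0.842 = 2.124.
n = (2.124 / 0.69)² = 3.078² = 9.48.
Round up.

n = 10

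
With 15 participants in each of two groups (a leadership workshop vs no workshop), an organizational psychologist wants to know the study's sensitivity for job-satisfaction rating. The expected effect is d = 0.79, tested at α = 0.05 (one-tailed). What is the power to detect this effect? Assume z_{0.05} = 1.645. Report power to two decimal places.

power ≈ 0.70

For two equal groups, power = Φ(d·√(n/2) − z_{α}).
d·√(n/2) = 0.79 × √(15/2) = 0.79 × 2.739 = 2.164.
z_β = 2.164 − 1.645 = 0.519.
Power = Φ(0.519) = 0.698.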